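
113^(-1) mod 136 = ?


Use the extended Euclidean algorithm on (136, 113); each row r = 136*s + 113*t:
r=136, s=1, t=0
r=113, s=0, t=1
q=1: r=23, s=1, t=-1   [136*(1) + 113*(-1) = 23]
q=4: r=21, s=-4, t=5   [136*(-4) + 113*(5) = 21]
q=1: r=2, s=5, t=-6   [136*(5) + 113*(-6) = 2]
q=10: r=1, s=-54, t=65   [136*(-54) + 113*(65) = 1]
q=2: r=0, s=113, t=-136   [136*(113) + 113*(-136) = 0]
GCD = 1 with t = 65, so 113*(65) ≡ 1 (mod 136)
Inverse = 65 mod 136 = 65
Check: 113 * 65 = 7345 ≡ 1 (mod 136)

113^(-1) ≡ 65 (mod 136)


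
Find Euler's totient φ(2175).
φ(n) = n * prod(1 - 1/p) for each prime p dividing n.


2175 = 3 × 5^2 × 29
Prime factors: 3, 5, 29
φ(2175) = 2175 × (1-1/3) × (1-1/5) × (1-1/29)
= 2175 × 2/3 × 4/5 × 28/29 = 1120

φ(2175) = 1120


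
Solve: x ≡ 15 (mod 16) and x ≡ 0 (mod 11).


M = 16*11 = 176
M1 = M/16 = 11, M2 = M/11 = 16
M1^(-1) mod 16 = 3, M2^(-1) mod 11 = 9
x = 15*11*3 + 0*16*9 = 495
495 mod 176 = 143
Check: 143 mod 16 = 15 ✓, 143 mod 11 = 0 ✓

x ≡ 143 (mod 176)


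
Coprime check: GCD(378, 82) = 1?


Euclidean algorithm:
378 = 4 * 82 + 50
82 = 1 * 50 + 32
50 = 1 * 32 + 18
32 = 1 * 18 + 14
18 = 1 * 14 + 4
14 = 3 * 4 + 2
4 = 2 * 2 + 0
GCD(378, 82) = 2

No, not coprime (GCD = 2)


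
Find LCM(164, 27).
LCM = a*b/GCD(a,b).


GCD(164, 27) = 1
LCM = 164*27/1 = 4428/1 = 4428

LCM = 4428


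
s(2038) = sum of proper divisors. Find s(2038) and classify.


Proper divisors: 1, 2, 1019
Sum = 1 + 2 + 1019 = 1022
1022 < 2038 → deficient

s(2038) = 1022 (deficient)


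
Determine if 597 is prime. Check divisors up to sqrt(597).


597 / 3 = 199 (exact division)
597 is NOT prime.

No, 597 is not prime


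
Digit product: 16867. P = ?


1 × 6 × 8 × 6 × 7 = 2016


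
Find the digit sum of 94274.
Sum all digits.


9 + 4 + 2 + 7 + 4 = 26


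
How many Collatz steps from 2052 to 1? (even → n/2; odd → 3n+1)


2052 → 1026 → 513 → 1540 → 770 → 385 → 1156 → 578 → 289 → 868 → 434 → 217 → 652 → 326 → 163 → 490 → 245 → 736 → 368 → 184 → 92 → 46 → 23 → 70 → 35 → 106 → 53 → 160 → 80 → 40 → 20 → 10 → 5 → 16 → 8 → 4 → 2 → 1
Total steps = 37

37 steps


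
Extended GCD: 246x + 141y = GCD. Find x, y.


Tabular extended Euclidean (each row: r = 246*s + 141*t):
r=246, s=1, t=0
r=141, s=0, t=1
q=1: r=105, s=1, t=-1   [246*(1) + 141*(-1) = 105]
q=1: r=36, s=-1, t=2   [246*(-1) + 141*(2) = 36]
q=2: r=33, s=3, t=-5   [246*(3) + 141*(-5) = 33]
q=1: r=3, s=-4, t=7   [246*(-4) + 141*(7) = 3]
q=11: r=0, s=47, t=-82   [246*(47) + 141*(-82) = 0]
GCD = 3; from the row with r=3: x=-4, y=7
Check: 246*(-4) + 141*(7) = -984 + 987 = 3

GCD = 3, x = -4, y = 7


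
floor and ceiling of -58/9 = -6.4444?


-58/9 = -6.4444
floor = -7
ceil = -6

floor = -7, ceil = -6


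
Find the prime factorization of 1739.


1739 / 37 = 47
47 / 47 = 1
1739 = 37 × 47


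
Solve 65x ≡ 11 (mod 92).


GCD(65, 92) = 1, unique solution
a^(-1) mod 92 = 17
x = 17 * 11 mod 92 = 3

x ≡ 3 (mod 92)


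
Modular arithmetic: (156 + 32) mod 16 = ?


156 + 32 = 188
188 mod 16 = 12


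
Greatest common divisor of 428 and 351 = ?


428 = 1 * 351 + 77
351 = 4 * 77 + 43
77 = 1 * 43 + 34
43 = 1 * 34 + 9
34 = 3 * 9 + 7
9 = 1 * 7 + 2
7 = 3 * 2 + 1
2 = 2 * 1 + 0
GCD = 1


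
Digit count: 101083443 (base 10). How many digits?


101083443 has 9 digits in base 10
floor(log10(101083443)) + 1 = floor(8.0047) + 1 = 9

9 digits (base 10)


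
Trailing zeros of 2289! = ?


floor(2289/5) = 457
floor(2289/25) = 91
floor(2289/125) = 18
floor(2289/625) = 3
Total = 569

569 trailing zeros


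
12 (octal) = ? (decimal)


12 (base 8) = 10 (decimal)
10 (decimal) = 10 (base 10)


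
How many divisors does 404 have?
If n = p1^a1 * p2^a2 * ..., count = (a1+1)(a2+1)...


404 = 2^2 × 101^1
d(404) = (2+1) × (1+1) = 6

6 divisors


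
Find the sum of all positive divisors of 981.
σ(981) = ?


Divisors of 981: 1, 3, 9, 109, 327, 981
Sum = 1 + 3 + 9 + 109 + 327 + 981 = 1430

σ(981) = 1430


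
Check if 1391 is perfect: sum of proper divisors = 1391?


Proper divisors of 1391: 1, 13, 107
Sum = 1 + 13 + 107 = 121

No, 1391 is not perfect (121 ≠ 1391)


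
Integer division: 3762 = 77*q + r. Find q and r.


3762 = 77 * 48 + 66
Check: 3696 + 66 = 3762

q = 48, r = 66


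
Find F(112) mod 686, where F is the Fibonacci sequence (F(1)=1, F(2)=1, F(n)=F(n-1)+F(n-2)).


F(k) mod 686 for k=1..112:
1, 1, 2, 3, 5, 8, 13, 21, 34, 55, 89, 144, 233, 377, 610, 301, 225, 526, 65, 591, 656, 561, 531, 406, 251, 657, 222, 193, 415, 608, 337, 259, 596, 169, 79, 248, 327, 575, 216, 105, 321, 426, 61, 487, 548, 349, 211, 560, 85, 645, 44, 3, 47, 50, 97, 147, 244, 391, 635, 340, 289, 629, 232, 175, 407, 582, 303, 199, 502, 15, 517, 532, 363, 209, 572, 95, 667, 76, 57, 133, 190, 323, 513, 150, 663, 127, 104, 231, 335, 566, 215, 95, 310, 405, 29, 434, 463, 211, 674, 199, 187, 386, 573, 273, 160, 433, 593, 340, 247, 587, 148, 49
F(112) mod 686 = 49


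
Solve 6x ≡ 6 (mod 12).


GCD(6, 12) = 6 divides 6
Divide: 1x ≡ 1 (mod 2)
x ≡ 1 (mod 2)


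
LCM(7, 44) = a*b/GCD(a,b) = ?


GCD(7, 44) = 1
LCM = 7*44/1 = 308/1 = 308

LCM = 308


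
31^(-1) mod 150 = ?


Use the extended Euclidean algorithm on (150, 31); each row r = 150*s + 31*t:
r=150, s=1, t=0
r=31, s=0, t=1
q=4: r=26, s=1, t=-4   [150*(1) + 31*(-4) = 26]
q=1: r=5, s=-1, t=5   [150*(-1) + 31*(5) = 5]
q=5: r=1, s=6, t=-29   [150*(6) + 31*(-29) = 1]
q=5: r=0, s=-31, t=150   [150*(-31) + 31*(150) = 0]
GCD = 1 with t = -29, so 31*(-29) ≡ 1 (mod 150)
Inverse = -29 mod 150 = 121
Check: 31 * 121 = 3751 ≡ 1 (mod 150)

31^(-1) ≡ 121 (mod 150)


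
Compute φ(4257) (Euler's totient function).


4257 = 3^2 × 11 × 43
Prime factors: 3, 11, 43
φ(4257) = 4257 × (1-1/3) × (1-1/11) × (1-1/43)
= 4257 × 2/3 × 10/11 × 42/43 = 2520

φ(4257) = 2520


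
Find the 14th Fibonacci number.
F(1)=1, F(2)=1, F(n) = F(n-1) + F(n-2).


Sequence: 1, 1, 2, 3, 5, 8, 13, 21, 34, 55, 89, 144, 233, 377
F(14) = 377


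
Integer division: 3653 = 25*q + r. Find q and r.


3653 = 25 * 146 + 3
Check: 3650 + 3 = 3653

q = 146, r = 3


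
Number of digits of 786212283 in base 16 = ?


786212283 in base 16 = 2EDCA5BB
Number of digits = 8

8 digits (base 16)


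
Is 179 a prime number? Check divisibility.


Check divisors up to sqrt(179) = 13.3791
No divisors found.
179 is prime.

Yes, 179 is prime


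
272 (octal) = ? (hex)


272 (base 8) = 186 (decimal)
186 (decimal) = BA (base 16)


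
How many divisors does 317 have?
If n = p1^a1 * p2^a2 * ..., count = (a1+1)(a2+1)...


317 = 317^1
d(317) = (1+1) = 2

2 divisors


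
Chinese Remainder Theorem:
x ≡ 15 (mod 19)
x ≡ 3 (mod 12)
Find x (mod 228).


M = 19*12 = 228
M1 = M/19 = 12, M2 = M/12 = 19
M1^(-1) mod 19 = 8, M2^(-1) mod 12 = 7
x = 15*12*8 + 3*19*7 = 1839
1839 mod 228 = 15
Check: 15 mod 19 = 15 ✓, 15 mod 12 = 3 ✓

x ≡ 15 (mod 228)


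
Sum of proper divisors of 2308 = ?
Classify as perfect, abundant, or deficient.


Proper divisors: 1, 2, 4, 577, 1154
Sum = 1 + 2 + 4 + 577 + 1154 = 1738
1738 < 2308 → deficient

s(2308) = 1738 (deficient)


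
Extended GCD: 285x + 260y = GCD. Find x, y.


Tabular extended Euclidean (each row: r = 285*s + 260*t):
r=285, s=1, t=0
r=260, s=0, t=1
q=1: r=25, s=1, t=-1   [285*(1) + 260*(-1) = 25]
q=10: r=10, s=-10, t=11   [285*(-10) + 260*(11) = 10]
q=2: r=5, s=21, t=-23   [285*(21) + 260*(-23) = 5]
q=2: r=0, s=-52, t=57   [285*(-52) + 260*(57) = 0]
GCD = 5; from the row with r=5: x=21, y=-23
Check: 285*(21) + 260*(-23) = 5985 - 5980 = 5

GCD = 5, x = 21, y = -23


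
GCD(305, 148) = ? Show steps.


305 = 2 * 148 + 9
148 = 16 * 9 + 4
9 = 2 * 4 + 1
4 = 4 * 1 + 0
GCD = 1


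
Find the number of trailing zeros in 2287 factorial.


floor(2287/5) = 457
floor(2287/25) = 91
floor(2287/125) = 18
floor(2287/625) = 3
Total = 569

569 trailing zeros


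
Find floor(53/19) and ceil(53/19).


53/19 = 2.7895
floor = 2
ceil = 3

floor = 2, ceil = 3


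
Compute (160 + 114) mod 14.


160 + 114 = 274
274 mod 14 = 8


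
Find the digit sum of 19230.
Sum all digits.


1 + 9 + 2 + 3 + 0 = 15


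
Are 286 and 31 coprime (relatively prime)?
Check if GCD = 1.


Euclidean algorithm:
286 = 9 * 31 + 7
31 = 4 * 7 + 3
7 = 2 * 3 + 1
3 = 3 * 1 + 0
GCD(286, 31) = 1

Yes, coprime (GCD = 1)


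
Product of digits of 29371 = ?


2 × 9 × 3 × 7 × 1 = 378


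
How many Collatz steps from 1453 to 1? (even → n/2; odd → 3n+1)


1453 → 4360 → 2180 → 1090 → 545 → 1636 → 818 → 409 → 1228 → 614 → 307 → 922 → 461 → 1384 → 692 → 346 → 173 → 520 → 260 → 130 → 65 → 196 → 98 → 49 → 148 → 74 → 37 → 112 → 56 → 28 → 14 → 7 → 22 → 11 → 34 → 17 → 52 → 26 → 13 → 40 → 20 → 10 → 5 → 16 → 8 → 4 → 2 → 1
Total steps = 47

47 steps


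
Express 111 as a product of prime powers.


111 / 3 = 37
37 / 37 = 1
111 = 3 × 37


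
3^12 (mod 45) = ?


3^1 mod 45 = 3
3^2 mod 45 = 9
3^3 mod 45 = 27
3^4 mod 45 = 36
3^5 mod 45 = 18
3^6 mod 45 = 9
3^7 mod 45 = 27
3^8 mod 45 = 36
3^9 mod 45 = 18
3^10 mod 45 = 9
3^11 mod 45 = 27
3^12 mod 45 = 36


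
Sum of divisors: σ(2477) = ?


Divisors of 2477: 1, 2477
Sum = 1 + 2477 = 2478

σ(2477) = 2478


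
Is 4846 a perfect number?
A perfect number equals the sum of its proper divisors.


Proper divisors of 4846: 1, 2, 2423
Sum = 1 + 2 + 2423 = 2426

No, 4846 is not perfect (2426 ≠ 4846)


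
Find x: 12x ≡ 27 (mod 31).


GCD(12, 31) = 1, unique solution
a^(-1) mod 31 = 13
x = 13 * 27 mod 31 = 10

x ≡ 10 (mod 31)


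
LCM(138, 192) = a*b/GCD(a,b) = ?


GCD(138, 192) = 6
LCM = 138*192/6 = 26496/6 = 4416

LCM = 4416


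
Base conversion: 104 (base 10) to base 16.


104 (base 10) = 104 (decimal)
104 (decimal) = 68 (base 16)


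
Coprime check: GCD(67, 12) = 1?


Euclidean algorithm:
67 = 5 * 12 + 7
12 = 1 * 7 + 5
7 = 1 * 5 + 2
5 = 2 * 2 + 1
2 = 2 * 1 + 0
GCD(67, 12) = 1

Yes, coprime (GCD = 1)


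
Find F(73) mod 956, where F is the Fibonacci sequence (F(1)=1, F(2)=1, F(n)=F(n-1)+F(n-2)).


F(k) mod 956 for k=1..73:
1, 1, 2, 3, 5, 8, 13, 21, 34, 55, 89, 144, 233, 377, 610, 31, 641, 672, 357, 73, 430, 503, 933, 480, 457, 937, 438, 419, 857, 320, 221, 541, 762, 347, 153, 500, 653, 197, 850, 91, 941, 76, 61, 137, 198, 335, 533, 868, 445, 357, 802, 203, 49, 252, 301, 553, 854, 451, 349, 800, 193, 37, 230, 267, 497, 764, 305, 113, 418, 531, 949, 524, 517
F(73) mod 956 = 517


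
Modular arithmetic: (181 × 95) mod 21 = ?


181 × 95 = 17195
17195 mod 21 = 17


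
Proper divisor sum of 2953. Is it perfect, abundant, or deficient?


Proper divisors: 1
Sum = 1 = 1
1 < 2953 → deficient

s(2953) = 1 (deficient)


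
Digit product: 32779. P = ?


3 × 2 × 7 × 7 × 9 = 2646


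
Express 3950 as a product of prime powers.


3950 / 2 = 1975
1975 / 5 = 395
395 / 5 = 79
79 / 79 = 1
3950 = 2 × 5^2 × 79


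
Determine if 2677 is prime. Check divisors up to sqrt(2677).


Check divisors up to sqrt(2677) = 51.7397
No divisors found.
2677 is prime.

Yes, 2677 is prime


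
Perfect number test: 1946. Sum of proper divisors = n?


Proper divisors of 1946: 1, 2, 7, 14, 139, 278, 973
Sum = 1 + 2 + 7 + 14 + 139 + 278 + 973 = 1414

No, 1946 is not perfect (1414 ≠ 1946)


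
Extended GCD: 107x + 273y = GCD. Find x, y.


Tabular extended Euclidean (each row: r = 107*s + 273*t):
r=107, s=1, t=0
r=273, s=0, t=1
q=0: r=107, s=1, t=0   [107*(1) + 273*(0) = 107]
q=2: r=59, s=-2, t=1   [107*(-2) + 273*(1) = 59]
q=1: r=48, s=3, t=-1   [107*(3) + 273*(-1) = 48]
q=1: r=11, s=-5, t=2   [107*(-5) + 273*(2) = 11]
q=4: r=4, s=23, t=-9   [107*(23) + 273*(-9) = 4]
q=2: r=3, s=-51, t=20   [107*(-51) + 273*(20) = 3]
q=1: r=1, s=74, t=-29   [107*(74) + 273*(-29) = 1]
q=3: r=0, s=-273, t=107   [107*(-273) + 273*(107) = 0]
GCD = 1; from the row with r=1: x=74, y=-29
Check: 107*(74) + 273*(-29) = 7918 - 7917 = 1

GCD = 1, x = 74, y = -29


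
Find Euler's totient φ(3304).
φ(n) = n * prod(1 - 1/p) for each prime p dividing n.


3304 = 2^3 × 7 × 59
Prime factors: 2, 7, 59
φ(3304) = 3304 × (1-1/2) × (1-1/7) × (1-1/59)
= 3304 × 1/2 × 6/7 × 58/59 = 1392

φ(3304) = 1392


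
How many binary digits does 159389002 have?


159389002 in base 2 = 1001100000000001010101001010
Number of digits = 28

28 digits (base 2)


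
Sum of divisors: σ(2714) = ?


Divisors of 2714: 1, 2, 23, 46, 59, 118, 1357, 2714
Sum = 1 + 2 + 23 + 46 + 59 + 118 + 1357 + 2714 = 4320

σ(2714) = 4320


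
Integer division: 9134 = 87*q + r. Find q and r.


9134 = 87 * 104 + 86
Check: 9048 + 86 = 9134

q = 104, r = 86


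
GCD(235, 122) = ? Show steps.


235 = 1 * 122 + 113
122 = 1 * 113 + 9
113 = 12 * 9 + 5
9 = 1 * 5 + 4
5 = 1 * 4 + 1
4 = 4 * 1 + 0
GCD = 1


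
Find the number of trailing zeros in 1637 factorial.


floor(1637/5) = 327
floor(1637/25) = 65
floor(1637/125) = 13
floor(1637/625) = 2
Total = 407

407 trailing zeros


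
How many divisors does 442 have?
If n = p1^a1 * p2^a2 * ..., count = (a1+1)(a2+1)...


442 = 2^1 × 13^1 × 17^1
d(442) = (1+1) × (1+1) × (1+1) = 8

8 divisors


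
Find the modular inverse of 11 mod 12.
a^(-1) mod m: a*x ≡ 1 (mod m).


Use the extended Euclidean algorithm on (12, 11); each row r = 12*s + 11*t:
r=12, s=1, t=0
r=11, s=0, t=1
q=1: r=1, s=1, t=-1   [12*(1) + 11*(-1) = 1]
q=11: r=0, s=-11, t=12   [12*(-11) + 11*(12) = 0]
GCD = 1 with t = -1, so 11*(-1) ≡ 1 (mod 12)
Inverse = -1 mod 12 = 11
Check: 11 * 11 = 121 ≡ 1 (mod 12)

11^(-1) ≡ 11 (mod 12)


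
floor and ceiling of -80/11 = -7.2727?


-80/11 = -7.2727
floor = -8
ceil = -7

floor = -8, ceil = -7


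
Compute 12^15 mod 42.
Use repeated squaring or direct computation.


12^1 mod 42 = 12
12^2 mod 42 = 18
12^3 mod 42 = 6
12^4 mod 42 = 30
12^5 mod 42 = 24
12^6 mod 42 = 36
12^7 mod 42 = 12
12^8 mod 42 = 18
12^9 mod 42 = 6
12^10 mod 42 = 30
12^11 mod 42 = 24
12^12 mod 42 = 36
12^13 mod 42 = 12
12^14 mod 42 = 18
12^15 mod 42 = 6


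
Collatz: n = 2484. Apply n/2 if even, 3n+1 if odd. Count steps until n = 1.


2484 → 1242 → 621 → 1864 → 932 → 466 → 233 → 700 → 350 → 175 → 526 → 263 → 790 → 395 → 1186 → 593 → 1780 → 890 → 445 → 1336 → 668 → 334 → 167 → 502 → 251 → 754 → 377 → 1132 → 566 → 283 → 850 → 425 → 1276 → 638 → 319 → 958 → 479 → 1438 → 719 → 2158 → 1079 → 3238 → 1619 → 4858 → 2429 → 7288 → 3644 → 1822 → 911 → 2734 → 1367 → 4102 → 2051 → 6154 → 3077 → 9232 → 4616 → 2308 → 1154 → 577 → 1732 → 866 → 433 → 1300 → 650 → 325 → 976 → 488 → 244 → 122 → 61 → 184 → 92 → 46 → 23 → 70 → 35 → 106 → 53 → 160 → 80 → 40 → 20 → 10 → 5 → 16 → 8 → 4 → 2 → 1
Total steps = 89

89 steps


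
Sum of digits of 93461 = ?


9 + 3 + 4 + 6 + 1 = 23


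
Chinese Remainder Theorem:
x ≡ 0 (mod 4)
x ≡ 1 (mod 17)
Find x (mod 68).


M = 4*17 = 68
M1 = M/4 = 17, M2 = M/17 = 4
M1^(-1) mod 4 = 1, M2^(-1) mod 17 = 13
x = 0*17*1 + 1*4*13 = 52
52 mod 68 = 52
Check: 52 mod 4 = 0 ✓, 52 mod 17 = 1 ✓

x ≡ 52 (mod 68)


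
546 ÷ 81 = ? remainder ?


546 = 81 * 6 + 60
Check: 486 + 60 = 546

q = 6, r = 60


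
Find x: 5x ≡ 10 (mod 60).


GCD(5, 60) = 5 divides 10
Divide: 1x ≡ 2 (mod 12)
x ≡ 2 (mod 12)


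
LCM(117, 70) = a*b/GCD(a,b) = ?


GCD(117, 70) = 1
LCM = 117*70/1 = 8190/1 = 8190

LCM = 8190


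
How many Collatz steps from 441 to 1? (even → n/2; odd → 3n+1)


441 → 1324 → 662 → 331 → 994 → 497 → 1492 → 746 → 373 → 1120 → 560 → 280 → 140 → 70 → 35 → 106 → 53 → 160 → 80 → 40 → 20 → 10 → 5 → 16 → 8 → 4 → 2 → 1
Total steps = 27

27 steps


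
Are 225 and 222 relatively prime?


Euclidean algorithm:
225 = 1 * 222 + 3
222 = 74 * 3 + 0
GCD(225, 222) = 3

No, not coprime (GCD = 3)


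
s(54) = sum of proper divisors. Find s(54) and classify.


Proper divisors: 1, 2, 3, 6, 9, 18, 27
Sum = 1 + 2 + 3 + 6 + 9 + 18 + 27 = 66
66 > 54 → abundant

s(54) = 66 (abundant)


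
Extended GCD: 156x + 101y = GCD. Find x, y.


Tabular extended Euclidean (each row: r = 156*s + 101*t):
r=156, s=1, t=0
r=101, s=0, t=1
q=1: r=55, s=1, t=-1   [156*(1) + 101*(-1) = 55]
q=1: r=46, s=-1, t=2   [156*(-1) + 101*(2) = 46]
q=1: r=9, s=2, t=-3   [156*(2) + 101*(-3) = 9]
q=5: r=1, s=-11, t=17   [156*(-11) + 101*(17) = 1]
q=9: r=0, s=101, t=-156   [156*(101) + 101*(-156) = 0]
GCD = 1; from the row with r=1: x=-11, y=17
Check: 156*(-11) + 101*(17) = -1716 + 1717 = 1

GCD = 1, x = -11, y = 17


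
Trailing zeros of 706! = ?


floor(706/5) = 141
floor(706/25) = 28
floor(706/125) = 5
floor(706/625) = 1
Total = 175

175 trailing zeros


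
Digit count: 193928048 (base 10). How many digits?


193928048 has 9 digits in base 10
floor(log10(193928048)) + 1 = floor(8.2876) + 1 = 9

9 digits (base 10)


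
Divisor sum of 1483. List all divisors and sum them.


Divisors of 1483: 1, 1483
Sum = 1 + 1483 = 1484

σ(1483) = 1484


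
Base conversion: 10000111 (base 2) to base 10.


10000111 (base 2) = 135 (decimal)
135 (decimal) = 135 (base 10)


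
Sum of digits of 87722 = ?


8 + 7 + 7 + 2 + 2 = 26


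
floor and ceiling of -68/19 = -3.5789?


-68/19 = -3.5789
floor = -4
ceil = -3

floor = -4, ceil = -3


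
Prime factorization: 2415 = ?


2415 / 3 = 805
805 / 5 = 161
161 / 7 = 23
23 / 23 = 1
2415 = 3 × 5 × 7 × 23


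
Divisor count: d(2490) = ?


2490 = 2^1 × 3^1 × 5^1 × 83^1
d(2490) = (1+1) × (1+1) × (1+1) × (1+1) = 16

16 divisors


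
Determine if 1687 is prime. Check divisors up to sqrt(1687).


1687 / 7 = 241 (exact division)
1687 is NOT prime.

No, 1687 is not prime


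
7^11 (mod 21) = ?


7^1 mod 21 = 7
7^2 mod 21 = 7
7^3 mod 21 = 7
7^4 mod 21 = 7
7^5 mod 21 = 7
7^6 mod 21 = 7
7^7 mod 21 = 7
7^8 mod 21 = 7
7^9 mod 21 = 7
7^10 mod 21 = 7
7^11 mod 21 = 7


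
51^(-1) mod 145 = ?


Use the extended Euclidean algorithm on (145, 51); each row r = 145*s + 51*t:
r=145, s=1, t=0
r=51, s=0, t=1
q=2: r=43, s=1, t=-2   [145*(1) + 51*(-2) = 43]
q=1: r=8, s=-1, t=3   [145*(-1) + 51*(3) = 8]
q=5: r=3, s=6, t=-17   [145*(6) + 51*(-17) = 3]
q=2: r=2, s=-13, t=37   [145*(-13) + 51*(37) = 2]
q=1: r=1, s=19, t=-54   [145*(19) + 51*(-54) = 1]
q=2: r=0, s=-51, t=145   [145*(-51) + 51*(145) = 0]
GCD = 1 with t = -54, so 51*(-54) ≡ 1 (mod 145)
Inverse = -54 mod 145 = 91
Check: 51 * 91 = 4641 ≡ 1 (mod 145)

51^(-1) ≡ 91 (mod 145)


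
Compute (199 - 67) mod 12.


199 - 67 = 132
132 mod 12 = 0


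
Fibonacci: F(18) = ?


Sequence: 1, 1, 2, 3, 5, 8, 13, 21, 34, 55, 89, 144, 233, 377, 610, 987, 1597, 2584
F(18) = 2584


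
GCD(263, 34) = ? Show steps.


263 = 7 * 34 + 25
34 = 1 * 25 + 9
25 = 2 * 9 + 7
9 = 1 * 7 + 2
7 = 3 * 2 + 1
2 = 2 * 1 + 0
GCD = 1


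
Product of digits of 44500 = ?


4 × 4 × 5 × 0 × 0 = 0


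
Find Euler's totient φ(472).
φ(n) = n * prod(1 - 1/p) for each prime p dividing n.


472 = 2^3 × 59
Prime factors: 2, 59
φ(472) = 472 × (1-1/2) × (1-1/59)
= 472 × 1/2 × 58/59 = 232

φ(472) = 232


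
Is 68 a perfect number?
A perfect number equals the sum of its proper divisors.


Proper divisors of 68: 1, 2, 4, 17, 34
Sum = 1 + 2 + 4 + 17 + 34 = 58

No, 68 is not perfect (58 ≠ 68)


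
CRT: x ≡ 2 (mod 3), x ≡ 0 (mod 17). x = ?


M = 3*17 = 51
M1 = M/3 = 17, M2 = M/17 = 3
M1^(-1) mod 3 = 2, M2^(-1) mod 17 = 6
x = 2*17*2 + 0*3*6 = 68
68 mod 51 = 17
Check: 17 mod 3 = 2 ✓, 17 mod 17 = 0 ✓

x ≡ 17 (mod 51)


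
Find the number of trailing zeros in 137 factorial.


floor(137/5) = 27
floor(137/25) = 5
floor(137/125) = 1
Total = 33

33 trailing zeros


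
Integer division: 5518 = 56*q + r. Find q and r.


5518 = 56 * 98 + 30
Check: 5488 + 30 = 5518

q = 98, r = 30


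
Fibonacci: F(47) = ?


Sequence: 1, 1, 2, 3, 5, 8, 13, 21, 34, 55, 89, 144, 233, 377, 610, 987, 1597, 2584, 4181, 6765, 10946, 17711, 28657, 46368, 75025, 121393, 196418, 317811, 514229, 832040, 1346269, 2178309, 3524578, 5702887, 9227465, 14930352, 24157817, 39088169, 63245986, 102334155, 165580141, 267914296, 433494437, 701408733, 1134903170, 1836311903, 2971215073
F(47) = 2971215073


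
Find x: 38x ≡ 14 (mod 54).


GCD(38, 54) = 2 divides 14
Divide: 19x ≡ 7 (mod 27)
x ≡ 16 (mod 27)


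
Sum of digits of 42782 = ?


4 + 2 + 7 + 8 + 2 = 23


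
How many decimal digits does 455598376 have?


455598376 has 9 digits in base 10
floor(log10(455598376)) + 1 = floor(8.6586) + 1 = 9

9 digits (base 10)


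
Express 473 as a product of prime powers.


473 / 11 = 43
43 / 43 = 1
473 = 11 × 43


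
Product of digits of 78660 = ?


7 × 8 × 6 × 6 × 0 = 0


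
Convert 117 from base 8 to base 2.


117 (base 8) = 79 (decimal)
79 (decimal) = 1001111 (base 2)


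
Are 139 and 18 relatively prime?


Euclidean algorithm:
139 = 7 * 18 + 13
18 = 1 * 13 + 5
13 = 2 * 5 + 3
5 = 1 * 3 + 2
3 = 1 * 2 + 1
2 = 2 * 1 + 0
GCD(139, 18) = 1

Yes, coprime (GCD = 1)


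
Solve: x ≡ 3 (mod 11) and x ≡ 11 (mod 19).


M = 11*19 = 209
M1 = M/11 = 19, M2 = M/19 = 11
M1^(-1) mod 11 = 7, M2^(-1) mod 19 = 7
x = 3*19*7 + 11*11*7 = 1246
1246 mod 209 = 201
Check: 201 mod 11 = 3 ✓, 201 mod 19 = 11 ✓

x ≡ 201 (mod 209)


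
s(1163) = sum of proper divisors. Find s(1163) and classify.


Proper divisors: 1
Sum = 1 = 1
1 < 1163 → deficient

s(1163) = 1 (deficient)


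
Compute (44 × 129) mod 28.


44 × 129 = 5676
5676 mod 28 = 20


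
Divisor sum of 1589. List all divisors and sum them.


Divisors of 1589: 1, 7, 227, 1589
Sum = 1 + 7 + 227 + 1589 = 1824

σ(1589) = 1824


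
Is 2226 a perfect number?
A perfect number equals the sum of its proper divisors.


Proper divisors of 2226: 1, 2, 3, 6, 7, 14, 21, 42, 53, 106, 159, 318, 371, 742, 1113
Sum = 1 + 2 + 3 + 6 + 7 + 14 + 21 + 42 + 53 + 106 + 159 + 318 + 371 + 742 + 1113 = 2958

No, 2226 is not perfect (2958 ≠ 2226)


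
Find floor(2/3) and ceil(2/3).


2/3 = 0.6667
floor = 0
ceil = 1

floor = 0, ceil = 1


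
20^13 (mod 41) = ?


20^1 mod 41 = 20
20^2 mod 41 = 31
20^3 mod 41 = 5
20^4 mod 41 = 18
20^5 mod 41 = 32
20^6 mod 41 = 25
20^7 mod 41 = 8
20^8 mod 41 = 37
20^9 mod 41 = 2
20^10 mod 41 = 40
20^11 mod 41 = 21
20^12 mod 41 = 10
20^13 mod 41 = 36


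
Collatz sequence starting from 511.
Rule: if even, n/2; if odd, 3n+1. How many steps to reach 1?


511 → 1534 → 767 → 2302 → 1151 → 3454 → 1727 → 5182 → 2591 → 7774 → 3887 → 11662 → 5831 → 17494 → 8747 → 26242 → 13121 → 39364 → 19682 → 9841 → 29524 → 14762 → 7381 → 22144 → 11072 → 5536 → 2768 → 1384 → 692 → 346 → 173 → 520 → 260 → 130 → 65 → 196 → 98 → 49 → 148 → 74 → 37 → 112 → 56 → 28 → 14 → 7 → 22 → 11 → 34 → 17 → 52 → 26 → 13 → 40 → 20 → 10 → 5 → 16 → 8 → 4 → 2 → 1
Total steps = 61

61 steps


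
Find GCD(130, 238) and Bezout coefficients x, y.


Tabular extended Euclidean (each row: r = 130*s + 238*t):
r=130, s=1, t=0
r=238, s=0, t=1
q=0: r=130, s=1, t=0   [130*(1) + 238*(0) = 130]
q=1: r=108, s=-1, t=1   [130*(-1) + 238*(1) = 108]
q=1: r=22, s=2, t=-1   [130*(2) + 238*(-1) = 22]
q=4: r=20, s=-9, t=5   [130*(-9) + 238*(5) = 20]
q=1: r=2, s=11, t=-6   [130*(11) + 238*(-6) = 2]
q=10: r=0, s=-119, t=65   [130*(-119) + 238*(65) = 0]
GCD = 2; from the row with r=2: x=11, y=-6
Check: 130*(11) + 238*(-6) = 1430 - 1428 = 2

GCD = 2, x = 11, y = -6


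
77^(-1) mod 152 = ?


Use the extended Euclidean algorithm on (152, 77); each row r = 152*s + 77*t:
r=152, s=1, t=0
r=77, s=0, t=1
q=1: r=75, s=1, t=-1   [152*(1) + 77*(-1) = 75]
q=1: r=2, s=-1, t=2   [152*(-1) + 77*(2) = 2]
q=37: r=1, s=38, t=-75   [152*(38) + 77*(-75) = 1]
q=2: r=0, s=-77, t=152   [152*(-77) + 77*(152) = 0]
GCD = 1 with t = -75, so 77*(-75) ≡ 1 (mod 152)
Inverse = -75 mod 152 = 77
Check: 77 * 77 = 5929 ≡ 1 (mod 152)

77^(-1) ≡ 77 (mod 152)


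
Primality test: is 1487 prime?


Check divisors up to sqrt(1487) = 38.5616
No divisors found.
1487 is prime.

Yes, 1487 is prime


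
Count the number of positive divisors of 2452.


2452 = 2^2 × 613^1
d(2452) = (2+1) × (1+1) = 6

6 divisors


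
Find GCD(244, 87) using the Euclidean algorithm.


244 = 2 * 87 + 70
87 = 1 * 70 + 17
70 = 4 * 17 + 2
17 = 8 * 2 + 1
2 = 2 * 1 + 0
GCD = 1


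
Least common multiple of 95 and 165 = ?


GCD(95, 165) = 5
LCM = 95*165/5 = 15675/5 = 3135

LCM = 3135


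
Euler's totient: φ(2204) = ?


2204 = 2^2 × 19 × 29
Prime factors: 2, 19, 29
φ(2204) = 2204 × (1-1/2) × (1-1/19) × (1-1/29)
= 2204 × 1/2 × 18/19 × 28/29 = 1008

φ(2204) = 1008


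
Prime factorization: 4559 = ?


4559 / 47 = 97
97 / 97 = 1
4559 = 47 × 97


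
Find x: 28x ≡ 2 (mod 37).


GCD(28, 37) = 1, unique solution
a^(-1) mod 37 = 4
x = 4 * 2 mod 37 = 8

x ≡ 8 (mod 37)


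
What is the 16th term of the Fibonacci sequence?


Sequence: 1, 1, 2, 3, 5, 8, 13, 21, 34, 55, 89, 144, 233, 377, 610, 987
F(16) = 987


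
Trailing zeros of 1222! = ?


floor(1222/5) = 244
floor(1222/25) = 48
floor(1222/125) = 9
floor(1222/625) = 1
Total = 302

302 trailing zeros


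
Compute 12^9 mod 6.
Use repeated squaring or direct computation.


12^1 mod 6 = 0
12^2 mod 6 = 0
12^3 mod 6 = 0
12^4 mod 6 = 0
12^5 mod 6 = 0
12^6 mod 6 = 0
12^7 mod 6 = 0
12^8 mod 6 = 0
12^9 mod 6 = 0


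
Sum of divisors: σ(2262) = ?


Divisors of 2262: 1, 2, 3, 6, 13, 26, 29, 39, 58, 78, 87, 174, 377, 754, 1131, 2262
Sum = 1 + 2 + 3 + 6 + 13 + 26 + 29 + 39 + 58 + 78 + 87 + 174 + 377 + 754 + 1131 + 2262 = 5040

σ(2262) = 5040


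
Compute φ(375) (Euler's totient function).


375 = 3 × 5^3
Prime factors: 3, 5
φ(375) = 375 × (1-1/3) × (1-1/5)
= 375 × 2/3 × 4/5 = 200

φ(375) = 200


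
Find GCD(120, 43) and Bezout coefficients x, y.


Tabular extended Euclidean (each row: r = 120*s + 43*t):
r=120, s=1, t=0
r=43, s=0, t=1
q=2: r=34, s=1, t=-2   [120*(1) + 43*(-2) = 34]
q=1: r=9, s=-1, t=3   [120*(-1) + 43*(3) = 9]
q=3: r=7, s=4, t=-11   [120*(4) + 43*(-11) = 7]
q=1: r=2, s=-5, t=14   [120*(-5) + 43*(14) = 2]
q=3: r=1, s=19, t=-53   [120*(19) + 43*(-53) = 1]
q=2: r=0, s=-43, t=120   [120*(-43) + 43*(120) = 0]
GCD = 1; from the row with r=1: x=19, y=-53
Check: 120*(19) + 43*(-53) = 2280 - 2279 = 1

GCD = 1, x = 19, y = -53


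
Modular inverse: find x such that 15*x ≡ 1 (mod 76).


Use the extended Euclidean algorithm on (76, 15); each row r = 76*s + 15*t:
r=76, s=1, t=0
r=15, s=0, t=1
q=5: r=1, s=1, t=-5   [76*(1) + 15*(-5) = 1]
q=15: r=0, s=-15, t=76   [76*(-15) + 15*(76) = 0]
GCD = 1 with t = -5, so 15*(-5) ≡ 1 (mod 76)
Inverse = -5 mod 76 = 71
Check: 15 * 71 = 1065 ≡ 1 (mod 76)

15^(-1) ≡ 71 (mod 76)


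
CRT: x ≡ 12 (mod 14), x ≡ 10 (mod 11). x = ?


M = 14*11 = 154
M1 = M/14 = 11, M2 = M/11 = 14
M1^(-1) mod 14 = 9, M2^(-1) mod 11 = 4
x = 12*11*9 + 10*14*4 = 1748
1748 mod 154 = 54
Check: 54 mod 14 = 12 ✓, 54 mod 11 = 10 ✓

x ≡ 54 (mod 154)


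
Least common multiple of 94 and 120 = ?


GCD(94, 120) = 2
LCM = 94*120/2 = 11280/2 = 5640

LCM = 5640


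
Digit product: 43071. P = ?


4 × 3 × 0 × 7 × 1 = 0


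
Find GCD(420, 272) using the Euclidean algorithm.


420 = 1 * 272 + 148
272 = 1 * 148 + 124
148 = 1 * 124 + 24
124 = 5 * 24 + 4
24 = 6 * 4 + 0
GCD = 4


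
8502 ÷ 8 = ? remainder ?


8502 = 8 * 1062 + 6
Check: 8496 + 6 = 8502

q = 1062, r = 6


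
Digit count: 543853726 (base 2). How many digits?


543853726 in base 2 = 100000011010101000110010011110
Number of digits = 30

30 digits (base 2)


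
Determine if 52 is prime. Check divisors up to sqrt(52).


52 / 2 = 26 (exact division)
52 is NOT prime.

No, 52 is not prime


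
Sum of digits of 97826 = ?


9 + 7 + 8 + 2 + 6 = 32


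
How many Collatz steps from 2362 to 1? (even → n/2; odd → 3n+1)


2362 → 1181 → 3544 → 1772 → 886 → 443 → 1330 → 665 → 1996 → 998 → 499 → 1498 → 749 → 2248 → 1124 → 562 → 281 → 844 → 422 → 211 → 634 → 317 → 952 → 476 → 238 → 119 → 358 → 179 → 538 → 269 → 808 → 404 → 202 → 101 → 304 → 152 → 76 → 38 → 19 → 58 → 29 → 88 → 44 → 22 → 11 → 34 → 17 → 52 → 26 → 13 → 40 → 20 → 10 → 5 → 16 → 8 → 4 → 2 → 1
Total steps = 58

58 steps


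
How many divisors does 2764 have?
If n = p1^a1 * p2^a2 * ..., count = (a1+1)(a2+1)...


2764 = 2^2 × 691^1
d(2764) = (2+1) × (1+1) = 6

6 divisors


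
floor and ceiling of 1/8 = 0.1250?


1/8 = 0.1250
floor = 0
ceil = 1

floor = 0, ceil = 1


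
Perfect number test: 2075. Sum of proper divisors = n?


Proper divisors of 2075: 1, 5, 25, 83, 415
Sum = 1 + 5 + 25 + 83 + 415 = 529

No, 2075 is not perfect (529 ≠ 2075)


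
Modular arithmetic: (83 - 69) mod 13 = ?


83 - 69 = 14
14 mod 13 = 1


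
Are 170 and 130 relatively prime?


Euclidean algorithm:
170 = 1 * 130 + 40
130 = 3 * 40 + 10
40 = 4 * 10 + 0
GCD(170, 130) = 10

No, not coprime (GCD = 10)


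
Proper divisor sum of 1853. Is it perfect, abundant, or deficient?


Proper divisors: 1, 17, 109
Sum = 1 + 17 + 109 = 127
127 < 1853 → deficient

s(1853) = 127 (deficient)


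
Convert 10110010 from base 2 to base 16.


10110010 (base 2) = 178 (decimal)
178 (decimal) = B2 (base 16)


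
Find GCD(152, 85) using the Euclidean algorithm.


152 = 1 * 85 + 67
85 = 1 * 67 + 18
67 = 3 * 18 + 13
18 = 1 * 13 + 5
13 = 2 * 5 + 3
5 = 1 * 3 + 2
3 = 1 * 2 + 1
2 = 2 * 1 + 0
GCD = 1


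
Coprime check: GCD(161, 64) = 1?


Euclidean algorithm:
161 = 2 * 64 + 33
64 = 1 * 33 + 31
33 = 1 * 31 + 2
31 = 15 * 2 + 1
2 = 2 * 1 + 0
GCD(161, 64) = 1

Yes, coprime (GCD = 1)


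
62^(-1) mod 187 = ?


Use the extended Euclidean algorithm on (187, 62); each row r = 187*s + 62*t:
r=187, s=1, t=0
r=62, s=0, t=1
q=3: r=1, s=1, t=-3   [187*(1) + 62*(-3) = 1]
q=62: r=0, s=-62, t=187   [187*(-62) + 62*(187) = 0]
GCD = 1 with t = -3, so 62*(-3) ≡ 1 (mod 187)
Inverse = -3 mod 187 = 184
Check: 62 * 184 = 11408 ≡ 1 (mod 187)

62^(-1) ≡ 184 (mod 187)


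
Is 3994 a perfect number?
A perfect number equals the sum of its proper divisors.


Proper divisors of 3994: 1, 2, 1997
Sum = 1 + 2 + 1997 = 2000

No, 3994 is not perfect (2000 ≠ 3994)


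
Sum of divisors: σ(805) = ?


Divisors of 805: 1, 5, 7, 23, 35, 115, 161, 805
Sum = 1 + 5 + 7 + 23 + 35 + 115 + 161 + 805 = 1152

σ(805) = 1152


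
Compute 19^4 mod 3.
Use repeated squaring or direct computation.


19^1 mod 3 = 1
19^2 mod 3 = 1
19^3 mod 3 = 1
19^4 mod 3 = 1


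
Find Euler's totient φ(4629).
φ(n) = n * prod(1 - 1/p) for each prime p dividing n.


4629 = 3 × 1543
Prime factors: 3, 1543
φ(4629) = 4629 × (1-1/3) × (1-1/1543)
= 4629 × 2/3 × 1542/1543 = 3084

φ(4629) = 3084


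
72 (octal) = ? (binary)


72 (base 8) = 58 (decimal)
58 (decimal) = 111010 (base 2)


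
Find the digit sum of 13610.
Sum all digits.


1 + 3 + 6 + 1 + 0 = 11


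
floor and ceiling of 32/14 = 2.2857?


32/14 = 2.2857
floor = 2
ceil = 3

floor = 2, ceil = 3


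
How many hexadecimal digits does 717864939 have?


717864939 in base 16 = 2AC9BFEB
Number of digits = 8

8 digits (base 16)


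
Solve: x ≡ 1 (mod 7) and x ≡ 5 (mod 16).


M = 7*16 = 112
M1 = M/7 = 16, M2 = M/16 = 7
M1^(-1) mod 7 = 4, M2^(-1) mod 16 = 7
x = 1*16*4 + 5*7*7 = 309
309 mod 112 = 85
Check: 85 mod 7 = 1 ✓, 85 mod 16 = 5 ✓

x ≡ 85 (mod 112)


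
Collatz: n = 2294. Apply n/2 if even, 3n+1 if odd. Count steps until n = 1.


2294 → 1147 → 3442 → 1721 → 5164 → 2582 → 1291 → 3874 → 1937 → 5812 → 2906 → 1453 → 4360 → 2180 → 1090 → 545 → 1636 → 818 → 409 → 1228 → 614 → 307 → 922 → 461 → 1384 → 692 → 346 → 173 → 520 → 260 → 130 → 65 → 196 → 98 → 49 → 148 → 74 → 37 → 112 → 56 → 28 → 14 → 7 → 22 → 11 → 34 → 17 → 52 → 26 → 13 → 40 → 20 → 10 → 5 → 16 → 8 → 4 → 2 → 1
Total steps = 58

58 steps


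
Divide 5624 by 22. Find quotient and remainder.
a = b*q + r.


5624 = 22 * 255 + 14
Check: 5610 + 14 = 5624

q = 255, r = 14


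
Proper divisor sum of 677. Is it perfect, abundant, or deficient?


Proper divisors: 1
Sum = 1 = 1
1 < 677 → deficient

s(677) = 1 (deficient)


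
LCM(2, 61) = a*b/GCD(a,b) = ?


GCD(2, 61) = 1
LCM = 2*61/1 = 122/1 = 122

LCM = 122


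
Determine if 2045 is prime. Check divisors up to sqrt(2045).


2045 / 5 = 409 (exact division)
2045 is NOT prime.

No, 2045 is not prime


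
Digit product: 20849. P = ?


2 × 0 × 8 × 4 × 9 = 0


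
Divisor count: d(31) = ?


31 = 31^1
d(31) = (1+1) = 2

2 divisors


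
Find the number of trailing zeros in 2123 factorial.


floor(2123/5) = 424
floor(2123/25) = 84
floor(2123/125) = 16
floor(2123/625) = 3
Total = 527

527 trailing zeros


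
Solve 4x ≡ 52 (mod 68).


GCD(4, 68) = 4 divides 52
Divide: 1x ≡ 13 (mod 17)
x ≡ 13 (mod 17)


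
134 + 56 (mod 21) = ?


134 + 56 = 190
190 mod 21 = 1


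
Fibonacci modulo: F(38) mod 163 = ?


F(k) mod 163 for k=1..38:
1, 1, 2, 3, 5, 8, 13, 21, 34, 55, 89, 144, 70, 51, 121, 9, 130, 139, 106, 82, 25, 107, 132, 76, 45, 121, 3, 124, 127, 88, 52, 140, 29, 6, 35, 41, 76, 117
F(38) mod 163 = 117


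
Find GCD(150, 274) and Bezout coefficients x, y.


Tabular extended Euclidean (each row: r = 150*s + 274*t):
r=150, s=1, t=0
r=274, s=0, t=1
q=0: r=150, s=1, t=0   [150*(1) + 274*(0) = 150]
q=1: r=124, s=-1, t=1   [150*(-1) + 274*(1) = 124]
q=1: r=26, s=2, t=-1   [150*(2) + 274*(-1) = 26]
q=4: r=20, s=-9, t=5   [150*(-9) + 274*(5) = 20]
q=1: r=6, s=11, t=-6   [150*(11) + 274*(-6) = 6]
q=3: r=2, s=-42, t=23   [150*(-42) + 274*(23) = 2]
q=3: r=0, s=137, t=-75   [150*(137) + 274*(-75) = 0]
GCD = 2; from the row with r=2: x=-42, y=23
Check: 150*(-42) + 274*(23) = -6300 + 6302 = 2

GCD = 2, x = -42, y = 23


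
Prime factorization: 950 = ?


950 / 2 = 475
475 / 5 = 95
95 / 5 = 19
19 / 19 = 1
950 = 2 × 5^2 × 19


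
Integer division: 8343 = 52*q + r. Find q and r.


8343 = 52 * 160 + 23
Check: 8320 + 23 = 8343

q = 160, r = 23


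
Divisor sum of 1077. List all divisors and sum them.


Divisors of 1077: 1, 3, 359, 1077
Sum = 1 + 3 + 359 + 1077 = 1440

σ(1077) = 1440


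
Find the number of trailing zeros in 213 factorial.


floor(213/5) = 42
floor(213/25) = 8
floor(213/125) = 1
Total = 51

51 trailing zeros


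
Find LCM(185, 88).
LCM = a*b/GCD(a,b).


GCD(185, 88) = 1
LCM = 185*88/1 = 16280/1 = 16280

LCM = 16280


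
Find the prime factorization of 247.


247 / 13 = 19
19 / 19 = 1
247 = 13 × 19


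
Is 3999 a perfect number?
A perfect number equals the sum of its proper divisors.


Proper divisors of 3999: 1, 3, 31, 43, 93, 129, 1333
Sum = 1 + 3 + 31 + 43 + 93 + 129 + 1333 = 1633

No, 3999 is not perfect (1633 ≠ 3999)


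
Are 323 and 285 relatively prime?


Euclidean algorithm:
323 = 1 * 285 + 38
285 = 7 * 38 + 19
38 = 2 * 19 + 0
GCD(323, 285) = 19

No, not coprime (GCD = 19)


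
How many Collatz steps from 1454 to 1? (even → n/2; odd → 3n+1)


1454 → 727 → 2182 → 1091 → 3274 → 1637 → 4912 → 2456 → 1228 → 614 → 307 → 922 → 461 → 1384 → 692 → 346 → 173 → 520 → 260 → 130 → 65 → 196 → 98 → 49 → 148 → 74 → 37 → 112 → 56 → 28 → 14 → 7 → 22 → 11 → 34 → 17 → 52 → 26 → 13 → 40 → 20 → 10 → 5 → 16 → 8 → 4 → 2 → 1
Total steps = 47

47 steps


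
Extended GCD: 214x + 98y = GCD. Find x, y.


Tabular extended Euclidean (each row: r = 214*s + 98*t):
r=214, s=1, t=0
r=98, s=0, t=1
q=2: r=18, s=1, t=-2   [214*(1) + 98*(-2) = 18]
q=5: r=8, s=-5, t=11   [214*(-5) + 98*(11) = 8]
q=2: r=2, s=11, t=-24   [214*(11) + 98*(-24) = 2]
q=4: r=0, s=-49, t=107   [214*(-49) + 98*(107) = 0]
GCD = 2; from the row with r=2: x=11, y=-24
Check: 214*(11) + 98*(-24) = 2354 - 2352 = 2

GCD = 2, x = 11, y = -24


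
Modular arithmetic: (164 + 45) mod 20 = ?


164 + 45 = 209
209 mod 20 = 9


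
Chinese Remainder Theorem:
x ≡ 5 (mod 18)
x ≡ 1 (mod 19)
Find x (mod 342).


M = 18*19 = 342
M1 = M/18 = 19, M2 = M/19 = 18
M1^(-1) mod 18 = 1, M2^(-1) mod 19 = 18
x = 5*19*1 + 1*18*18 = 419
419 mod 342 = 77
Check: 77 mod 18 = 5 ✓, 77 mod 19 = 1 ✓

x ≡ 77 (mod 342)


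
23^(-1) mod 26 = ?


Use the extended Euclidean algorithm on (26, 23); each row r = 26*s + 23*t:
r=26, s=1, t=0
r=23, s=0, t=1
q=1: r=3, s=1, t=-1   [26*(1) + 23*(-1) = 3]
q=7: r=2, s=-7, t=8   [26*(-7) + 23*(8) = 2]
q=1: r=1, s=8, t=-9   [26*(8) + 23*(-9) = 1]
q=2: r=0, s=-23, t=26   [26*(-23) + 23*(26) = 0]
GCD = 1 with t = -9, so 23*(-9) ≡ 1 (mod 26)
Inverse = -9 mod 26 = 17
Check: 23 * 17 = 391 ≡ 1 (mod 26)

23^(-1) ≡ 17 (mod 26)


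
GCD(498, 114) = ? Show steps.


498 = 4 * 114 + 42
114 = 2 * 42 + 30
42 = 1 * 30 + 12
30 = 2 * 12 + 6
12 = 2 * 6 + 0
GCD = 6


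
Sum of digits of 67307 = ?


6 + 7 + 3 + 0 + 7 = 23


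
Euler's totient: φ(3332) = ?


3332 = 2^2 × 7^2 × 17
Prime factors: 2, 7, 17
φ(3332) = 3332 × (1-1/2) × (1-1/7) × (1-1/17)
= 3332 × 1/2 × 6/7 × 16/17 = 1344

φ(3332) = 1344


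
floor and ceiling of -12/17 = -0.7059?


-12/17 = -0.7059
floor = -1
ceil = 0

floor = -1, ceil = 0


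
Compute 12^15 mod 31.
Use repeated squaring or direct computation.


12^1 mod 31 = 12
12^2 mod 31 = 20
12^3 mod 31 = 23
12^4 mod 31 = 28
12^5 mod 31 = 26
12^6 mod 31 = 2
12^7 mod 31 = 24
12^8 mod 31 = 9
12^9 mod 31 = 15
12^10 mod 31 = 25
12^11 mod 31 = 21
12^12 mod 31 = 4
12^13 mod 31 = 17
12^14 mod 31 = 18
12^15 mod 31 = 30


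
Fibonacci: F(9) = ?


Sequence: 1, 1, 2, 3, 5, 8, 13, 21, 34
F(9) = 34


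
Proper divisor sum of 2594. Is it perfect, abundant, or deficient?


Proper divisors: 1, 2, 1297
Sum = 1 + 2 + 1297 = 1300
1300 < 2594 → deficient

s(2594) = 1300 (deficient)


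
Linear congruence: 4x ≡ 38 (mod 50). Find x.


GCD(4, 50) = 2 divides 38
Divide: 2x ≡ 19 (mod 25)
x ≡ 22 (mod 25)


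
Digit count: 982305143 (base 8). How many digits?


982305143 in base 8 = 7243144567
Number of digits = 10

10 digits (base 8)


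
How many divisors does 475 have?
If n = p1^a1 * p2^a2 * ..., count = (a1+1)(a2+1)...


475 = 5^2 × 19^1
d(475) = (2+1) × (1+1) = 6

6 divisors


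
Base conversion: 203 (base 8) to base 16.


203 (base 8) = 131 (decimal)
131 (decimal) = 83 (base 16)


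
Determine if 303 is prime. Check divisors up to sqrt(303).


303 / 3 = 101 (exact division)
303 is NOT prime.

No, 303 is not prime


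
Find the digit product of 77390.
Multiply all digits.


7 × 7 × 3 × 9 × 0 = 0


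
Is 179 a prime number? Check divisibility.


Check divisors up to sqrt(179) = 13.3791
No divisors found.
179 is prime.

Yes, 179 is prime


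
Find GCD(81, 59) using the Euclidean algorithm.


81 = 1 * 59 + 22
59 = 2 * 22 + 15
22 = 1 * 15 + 7
15 = 2 * 7 + 1
7 = 7 * 1 + 0
GCD = 1


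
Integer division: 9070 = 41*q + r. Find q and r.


9070 = 41 * 221 + 9
Check: 9061 + 9 = 9070

q = 221, r = 9
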